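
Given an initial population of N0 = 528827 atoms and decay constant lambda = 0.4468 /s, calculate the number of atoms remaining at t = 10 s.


N = N0 * exp(-lambda * t)
N = 528827 * exp(-0.4468 * 10)
N = 6065.8

6065.8


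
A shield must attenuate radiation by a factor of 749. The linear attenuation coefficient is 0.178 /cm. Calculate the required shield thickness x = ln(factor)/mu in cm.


x = ln(factor) / mu
x = ln(749) / 0.178
x = 37.184 cm

37.184


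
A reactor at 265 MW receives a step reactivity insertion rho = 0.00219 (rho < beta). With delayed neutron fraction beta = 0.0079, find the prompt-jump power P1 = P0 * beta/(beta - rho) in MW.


P1/P0 = beta / (beta - rho)
P1/P0 = 0.0079 / (0.0079 - 0.00219) = 1.383538
P1 = 265 * 1.383538 = 366.64 MW

366.64


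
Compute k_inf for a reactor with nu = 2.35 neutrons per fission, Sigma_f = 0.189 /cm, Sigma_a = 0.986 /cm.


k_inf = nu * Sigma_f / Sigma_a
k_inf = 2.35 * 0.189 / 0.986
k_inf = 0.45046

0.45046


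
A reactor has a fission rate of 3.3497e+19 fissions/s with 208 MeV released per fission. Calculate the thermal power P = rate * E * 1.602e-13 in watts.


P = fission_rate * E_MeV * 1.602e-13
P = 3.3497e+19 * 208 * 1.602e-13
P = 1.1162e+09 W

1.1162e+09


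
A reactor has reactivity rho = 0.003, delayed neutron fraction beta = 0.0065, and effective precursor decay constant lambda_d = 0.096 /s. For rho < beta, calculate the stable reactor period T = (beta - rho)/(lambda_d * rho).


T = (beta - rho) / (lambda_d * rho)
T = (0.0065 - 0.003) / (0.096 * 0.003)
T = 12.153 s

12.153


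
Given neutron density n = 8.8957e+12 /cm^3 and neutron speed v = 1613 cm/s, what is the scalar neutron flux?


phi = n * v
phi = 8.8957e+12 * 1613
phi = 1.4349e+16 /cm^2/s

1.4349e+16


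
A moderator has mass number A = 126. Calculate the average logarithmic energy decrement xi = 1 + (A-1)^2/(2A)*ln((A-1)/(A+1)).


xi = 1 + (A-1)^2/(2A) * ln((A-1)/(A+1))
xi = 1 + (126-1)^2/(2*126) * ln((126-1)/(126 +1))
xi = 0.015789

0.015789


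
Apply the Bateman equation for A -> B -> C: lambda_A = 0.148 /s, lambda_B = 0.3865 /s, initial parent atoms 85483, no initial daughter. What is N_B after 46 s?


N_B(t) = lambda_A * N_A0 / (lambda_B - lambda_A) * [exp(-lambda_A*t) - exp(-lambda_B*t)]
exp(-0.148*46) = 0.001104900; exp(-0.3865*46) = 1.899671e-08
N_B = 0.148 * 85483 / (0.3865 - 0.148) * (0.001104900 - 1.899671e-08)
N_B = 58.610

58.610


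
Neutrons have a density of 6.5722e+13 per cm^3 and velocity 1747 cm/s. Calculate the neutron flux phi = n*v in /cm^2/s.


phi = n * v
phi = 6.5722e+13 * 1747
phi = 1.1482e+17 /cm^2/s

1.1482e+17


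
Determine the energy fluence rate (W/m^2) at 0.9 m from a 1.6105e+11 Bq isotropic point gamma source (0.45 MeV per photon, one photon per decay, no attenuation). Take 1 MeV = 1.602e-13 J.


psi = A * E * 1.602e-13 / (4*pi*r^2)
psi = 1.6105e+11 * 0.45 * 1.602e-13 / (4*pi*0.9^2)
psi = 0.0011406 W/m^2

0.0011406


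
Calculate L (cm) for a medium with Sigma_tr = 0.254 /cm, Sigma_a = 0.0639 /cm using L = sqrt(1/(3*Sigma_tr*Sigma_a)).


D = 1 / (3 * Sigma_tr) = 1 / (3 * 0.254) = 1.312336 cm
L = sqrt(D / Sigma_a)
L = sqrt(1.312336 / 0.0639)
L = 4.5318 cm

4.5318


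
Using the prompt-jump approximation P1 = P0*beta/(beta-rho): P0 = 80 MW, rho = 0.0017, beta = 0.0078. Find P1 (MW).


P1/P0 = beta / (beta - rho)
P1/P0 = 0.0078 / (0.0078 - 0.0017) = 1.278689
P1 = 80 * 1.278689 = 102.30 MW

102.30


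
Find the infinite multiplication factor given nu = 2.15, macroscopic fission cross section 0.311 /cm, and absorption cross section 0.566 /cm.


k_inf = nu * Sigma_f / Sigma_a
k_inf = 2.15 * 0.311 / 0.566
k_inf = 1.1814

1.1814


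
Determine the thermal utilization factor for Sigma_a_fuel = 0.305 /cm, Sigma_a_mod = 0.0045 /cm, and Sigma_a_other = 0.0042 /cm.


f = Sigma_a_fuel / (Sigma_a_fuel + Sigma_a_mod + Sigma_a_other)
f = 0.305 / (0.305 + 0.0045 + 0.0042)
f = 0.97227

0.97227


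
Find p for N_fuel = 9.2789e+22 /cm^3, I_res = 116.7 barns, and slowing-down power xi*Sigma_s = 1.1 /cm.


p = exp(-N * I * 1e-24 / (xi*Sigma_s))
p = exp(-9.2789e+22 * 116.7 * 1e-24 / 1.1)
p = 5.3061e-05

5.3061e-05


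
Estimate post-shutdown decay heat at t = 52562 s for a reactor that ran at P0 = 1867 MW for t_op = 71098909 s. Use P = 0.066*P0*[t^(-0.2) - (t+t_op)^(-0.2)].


P/P0 = 0.066 * [t^(-0.2) - (t + t_op)^(-0.2)]
P/P0 = 0.066 * [52562^(-0.2) - (52562 + 71098909)^(-0.2)]
P/P0 = 0.066 * [0.1137275 - 0.02688829] = 0.005731388
P = 1867 * 0.005731388 = 10.701 MW

10.701


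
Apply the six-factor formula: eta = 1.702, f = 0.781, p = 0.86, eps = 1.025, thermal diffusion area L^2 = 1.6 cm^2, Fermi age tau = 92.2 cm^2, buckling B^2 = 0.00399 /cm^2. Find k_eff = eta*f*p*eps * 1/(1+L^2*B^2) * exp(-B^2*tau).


k_inf = eta*f*p*eps = 1.702*0.781*0.86*1.025 = 1.171744
P_TNL = 1/(1 + L^2*B^2) = 1/(1 + 1.6*0.00399) = 0.9936565
P_FNL = exp(-B^2*tau) = exp(-0.00399*92.2) = 0.6922016
k_eff = k_inf * P_TNL * P_FNL = 1.171744 * 0.9936565 * 0.6922016
k_eff = 0.80594

0.80594


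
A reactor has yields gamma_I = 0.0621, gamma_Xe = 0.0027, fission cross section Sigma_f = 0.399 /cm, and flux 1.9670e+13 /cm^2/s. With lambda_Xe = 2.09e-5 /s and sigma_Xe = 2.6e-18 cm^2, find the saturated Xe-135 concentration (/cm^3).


Xe_eq = (gamma_I + gamma_Xe) * Sigma_f * phi / (lambda_Xe + sigma_Xe * phi)
Numerator = (0.0621 + 0.0027) * 0.399 * 1.9670e+13 = 5.085718e+11
Denominator = 2.09e-5 + 2.6e-18 * 1.9670e+13 = 7.204200e-05
Xe_eq = 5.085718e+11 / 7.204200e-05 = 7.0594e+15 /cm^3

7.0594e+15


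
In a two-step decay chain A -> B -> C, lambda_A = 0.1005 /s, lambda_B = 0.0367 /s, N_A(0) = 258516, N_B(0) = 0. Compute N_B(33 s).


N_B(t) = lambda_A * N_A0 / (lambda_B - lambda_A) * [exp(-lambda_A*t) - exp(-lambda_B*t)]
exp(-0.1005*33) = 0.03627959; exp(-0.0367*33) = 0.2978694
N_B = 0.1005 * 258516 / (0.0367 - 0.1005) * (0.03627959 - 0.2978694)
N_B = 106526

106526


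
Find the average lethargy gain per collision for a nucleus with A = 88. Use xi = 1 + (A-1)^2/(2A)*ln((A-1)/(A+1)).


xi = 1 + (A-1)^2/(2A) * ln((A-1)/(A+1))
xi = 1 + (88-1)^2/(2*88) * ln((88-1)/(88 +1))
xi = 0.022556

0.022556


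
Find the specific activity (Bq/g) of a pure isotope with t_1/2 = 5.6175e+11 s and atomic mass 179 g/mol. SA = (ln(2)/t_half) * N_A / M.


lambda = ln(2) / t_half = ln(2) / 5.6175e+11 = 1.233907e-12 /s
SA = lambda * N_A / M
SA = 1.233907e-12 * 6.022e23 / 179
SA = 4.1512e+09 Bq/g

4.1512e+09


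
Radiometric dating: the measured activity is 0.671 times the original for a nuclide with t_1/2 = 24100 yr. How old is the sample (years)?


lambda = ln(2) / t_half = ln(2) / 24100 = 2.876129e-05 /yr
t = -ln(A/A0) / lambda
t = -ln(0.671) / 2.876129e-05
t = 13872 yr

13872


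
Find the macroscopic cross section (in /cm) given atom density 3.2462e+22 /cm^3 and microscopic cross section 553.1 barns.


Sigma = N * sigma_barns * 1e-24
Sigma = 3.2462e+22 * 553.1 * 1e-24
Sigma = 17.955 /cm

17.955


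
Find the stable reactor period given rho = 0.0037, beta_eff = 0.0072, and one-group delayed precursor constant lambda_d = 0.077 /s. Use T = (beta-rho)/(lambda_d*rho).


T = (beta - rho) / (lambda_d * rho)
T = (0.0072 - 0.0037) / (0.077 * 0.0037)
T = 12.285 s

12.285


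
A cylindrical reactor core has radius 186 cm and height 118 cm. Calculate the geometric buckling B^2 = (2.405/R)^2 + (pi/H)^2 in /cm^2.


B^2 = (2.405/R)^2 + (pi/H)^2
B^2 = (2.405/186)^2 + (pi/118)^2
B^2 = 8.7601e-04 /cm^2

8.7601e-04


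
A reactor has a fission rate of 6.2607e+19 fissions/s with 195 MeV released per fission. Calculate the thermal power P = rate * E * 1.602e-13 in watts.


P = fission_rate * E_MeV * 1.602e-13
P = 6.2607e+19 * 195 * 1.602e-13
P = 1.9558e+09 W

1.9558e+09


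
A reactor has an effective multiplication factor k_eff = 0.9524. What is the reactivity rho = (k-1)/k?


rho = (k_eff - 1) / k_eff
rho = (0.9524 - 1) / 0.9524
rho = -0.049979

-0.049979


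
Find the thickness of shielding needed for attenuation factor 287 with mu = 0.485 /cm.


x = ln(factor) / mu
x = ln(287) / 0.485
x = 11.669 cm

11.669


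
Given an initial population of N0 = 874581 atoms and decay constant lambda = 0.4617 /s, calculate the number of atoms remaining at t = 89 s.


N = N0 * exp(-lambda * t)
N = 874581 * exp(-0.4617 * 89)
N = 1.2476e-12

1.2476e-12


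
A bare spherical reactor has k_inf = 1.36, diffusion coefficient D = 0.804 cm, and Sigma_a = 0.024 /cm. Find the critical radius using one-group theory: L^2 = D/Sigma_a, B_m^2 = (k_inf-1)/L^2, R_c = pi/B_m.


L^2 = D / Sigma_a = 0.804 / 0.024 = 33.50000 cm^2
B_m^2 = (k_inf - 1) / L^2 = (1.36 - 1) / 33.50000 = 0.01074627 /cm^2
For a bare sphere: B_g = pi/R, so R_c = pi / sqrt(B_m^2)
R_c = pi / sqrt(0.01074627) = 30.305 cm

30.305


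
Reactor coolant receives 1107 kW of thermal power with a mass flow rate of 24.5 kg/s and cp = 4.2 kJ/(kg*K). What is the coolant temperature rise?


dT = Q / (m_dot * cp)
dT = 1107 / (24.5 * 4.2)
dT = 10.758 C

10.758


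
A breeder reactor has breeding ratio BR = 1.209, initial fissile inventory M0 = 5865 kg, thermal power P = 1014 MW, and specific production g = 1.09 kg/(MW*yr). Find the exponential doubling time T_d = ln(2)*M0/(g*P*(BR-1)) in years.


Breeding gain G = BR - 1 = 1.209 - 1 = 0.209
Fissile production rate = g * P * G = 1.09 * 1014 * 0.209 = 230.99934 kg/yr
T_d = ln(2) * M0 / (g * P * G)
T_d = ln(2) * 5865 / 230.99934 = 17.599 yr

17.599


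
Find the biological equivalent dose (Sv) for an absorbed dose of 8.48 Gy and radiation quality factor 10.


H = D * Q
H = 8.48 * 10
H = 84.800 Sv

84.800


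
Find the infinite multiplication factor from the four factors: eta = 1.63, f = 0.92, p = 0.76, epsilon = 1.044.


k_inf = eta * f * p * epsilon
k_inf = 1.63 * 0.92 * 0.76 * 1.044
k_inf = 1.1898

1.1898


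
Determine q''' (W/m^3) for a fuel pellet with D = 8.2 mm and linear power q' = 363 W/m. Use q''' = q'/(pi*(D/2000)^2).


r = D / 2 / 1000 = 8.2 / 2 / 1000 = 0.0041 m
q''' = q' / (pi * r^2)
q''' = 363 / (pi * 0.0041^2)
q''' = 6.8737e+06 W/m^3

6.8737e+06


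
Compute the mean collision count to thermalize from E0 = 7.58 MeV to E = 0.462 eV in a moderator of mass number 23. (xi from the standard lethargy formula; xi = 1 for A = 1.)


xi = 1 + (A-1)^2/(2A)*ln((A-1)/(A+1)) = 0.08448899 (for A = 23)
n = ln(E0/E) / xi
n = ln(7.58e6 / 0.462) / 0.08448899
n = ln(1.640693e+07) / 0.08448899 = 196.63

196.63


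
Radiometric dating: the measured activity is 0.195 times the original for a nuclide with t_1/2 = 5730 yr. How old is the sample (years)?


lambda = ln(2) / t_half = ln(2) / 5730 = 1.209681e-04 /yr
t = -ln(A/A0) / lambda
t = -ln(0.195) / 1.209681e-04
t = 13514 yr

13514


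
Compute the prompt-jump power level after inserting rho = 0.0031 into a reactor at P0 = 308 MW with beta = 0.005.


P1/P0 = beta / (beta - rho)
P1/P0 = 0.005 / (0.005 - 0.0031) = 2.631579
P1 = 308 * 2.631579 = 810.53 MW

810.53


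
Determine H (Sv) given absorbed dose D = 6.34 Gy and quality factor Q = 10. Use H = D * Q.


H = D * Q
H = 6.34 * 10
H = 63.400 Sv

63.400


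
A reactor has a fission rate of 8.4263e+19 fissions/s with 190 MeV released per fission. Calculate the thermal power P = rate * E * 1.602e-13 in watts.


P = fission_rate * E_MeV * 1.602e-13
P = 8.4263e+19 * 190 * 1.602e-13
P = 2.5648e+09 W

2.5648e+09


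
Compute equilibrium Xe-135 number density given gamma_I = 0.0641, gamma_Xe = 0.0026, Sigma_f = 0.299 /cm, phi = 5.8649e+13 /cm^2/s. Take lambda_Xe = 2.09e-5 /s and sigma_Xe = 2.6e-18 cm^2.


Xe_eq = (gamma_I + gamma_Xe) * Sigma_f * phi / (lambda_Xe + sigma_Xe * phi)
Numerator = (0.0641 + 0.0026) * 0.299 * 5.8649e+13 = 1.169655e+12
Denominator = 2.09e-5 + 2.6e-18 * 5.8649e+13 = 1.733874e-04
Xe_eq = 1.169655e+12 / 1.733874e-04 = 6.7459e+15 /cm^3

6.7459e+15


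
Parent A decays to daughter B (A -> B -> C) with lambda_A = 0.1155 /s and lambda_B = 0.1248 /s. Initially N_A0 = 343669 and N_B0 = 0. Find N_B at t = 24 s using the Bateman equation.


N_B(t) = lambda_A * N_A0 / (lambda_B - lambda_A) * [exp(-lambda_A*t) - exp(-lambda_B*t)]
exp(-0.1155*24) = 0.06253681; exp(-0.1248*24) = 0.05002662
N_B = 0.1155 * 343669 / (0.1248 - 0.1155) * (0.06253681 - 0.05002662)
N_B = 53395

53395


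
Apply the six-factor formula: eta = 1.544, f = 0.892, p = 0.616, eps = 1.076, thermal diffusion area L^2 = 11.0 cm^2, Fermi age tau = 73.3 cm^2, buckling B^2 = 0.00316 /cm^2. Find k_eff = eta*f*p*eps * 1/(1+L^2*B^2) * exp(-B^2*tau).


k_inf = eta*f*p*eps = 1.544*0.892*0.616*1.076 = 0.9128620
P_TNL = 1/(1 + L^2*B^2) = 1/(1 + 11.0*0.00316) = 0.9664077
P_FNL = exp(-B^2*tau) = exp(-0.00316*73.3) = 0.7932412
k_eff = k_inf * P_TNL * P_FNL = 0.9128620 * 0.9664077 * 0.7932412
k_eff = 0.69979

0.69979


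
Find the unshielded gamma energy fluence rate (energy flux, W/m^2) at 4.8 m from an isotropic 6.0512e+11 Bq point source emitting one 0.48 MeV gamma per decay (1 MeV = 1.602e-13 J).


psi = A * E * 1.602e-13 / (4*pi*r^2)
psi = 6.0512e+11 * 0.48 * 1.602e-13 / (4*pi*4.8^2)
psi = 1.6071e-04 W/m^2

1.6071e-04


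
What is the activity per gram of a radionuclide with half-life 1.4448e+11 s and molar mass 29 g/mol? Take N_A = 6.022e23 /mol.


lambda = ln(2) / t_half = ln(2) / 1.4448e+11 = 4.797530e-12 /s
SA = lambda * N_A / M
SA = 4.797530e-12 * 6.022e23 / 29
SA = 9.9623e+10 Bq/g

9.9623e+10


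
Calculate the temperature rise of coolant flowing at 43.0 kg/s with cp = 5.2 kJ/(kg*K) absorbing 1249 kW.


dT = Q / (m_dot * cp)
dT = 1249 / (43.0 * 5.2)
dT = 5.5859 C

5.5859


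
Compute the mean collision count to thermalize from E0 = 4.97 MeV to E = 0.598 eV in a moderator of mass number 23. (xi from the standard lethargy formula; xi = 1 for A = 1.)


xi = 1 + (A-1)^2/(2A)*ln((A-1)/(A+1)) = 0.08448899 (for A = 23)
n = ln(E0/E) / xi
n = ln(4.97e6 / 0.598) / 0.08448899
n = ln(8.311037e+06) / 0.08448899 = 188.58

188.58


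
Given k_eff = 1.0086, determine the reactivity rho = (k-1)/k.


rho = (k_eff - 1) / k_eff
rho = (1.0086 - 1) / 1.0086
rho = 0.0085267

0.0085267


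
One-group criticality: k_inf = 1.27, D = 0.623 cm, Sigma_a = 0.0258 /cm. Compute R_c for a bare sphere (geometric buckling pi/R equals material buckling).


L^2 = D / Sigma_a = 0.623 / 0.0258 = 24.14729 cm^2
B_m^2 = (k_inf - 1) / L^2 = (1.27 - 1) / 24.14729 = 0.01118138 /cm^2
For a bare sphere: B_g = pi/R, so R_c = pi / sqrt(B_m^2)
R_c = pi / sqrt(0.01118138) = 29.710 cm

29.710


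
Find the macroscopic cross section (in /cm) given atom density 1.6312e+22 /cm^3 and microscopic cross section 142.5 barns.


Sigma = N * sigma_barns * 1e-24
Sigma = 1.6312e+22 * 142.5 * 1e-24
Sigma = 2.3245 /cm

2.3245


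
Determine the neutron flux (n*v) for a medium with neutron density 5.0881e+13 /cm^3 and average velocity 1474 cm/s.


phi = n * v
phi = 5.0881e+13 * 1474
phi = 7.4999e+16 /cm^2/s

7.4999e+16


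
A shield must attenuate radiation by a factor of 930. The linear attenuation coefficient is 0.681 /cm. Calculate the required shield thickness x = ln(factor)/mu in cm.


x = ln(factor) / mu
x = ln(930) / 0.681
x = 10.037 cm

10.037


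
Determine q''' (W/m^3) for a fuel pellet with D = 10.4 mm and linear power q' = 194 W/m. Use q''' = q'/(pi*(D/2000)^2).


r = D / 2 / 1000 = 10.4 / 2 / 1000 = 0.0052 m
q''' = q' / (pi * r^2)
q''' = 194 / (pi * 0.0052^2)
q''' = 2.2837e+06 W/m^3

2.2837e+06


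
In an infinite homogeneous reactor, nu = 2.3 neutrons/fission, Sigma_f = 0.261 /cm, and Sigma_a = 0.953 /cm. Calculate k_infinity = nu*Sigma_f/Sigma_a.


k_inf = nu * Sigma_f / Sigma_a
k_inf = 2.3 * 0.261 / 0.953
k_inf = 0.62991

0.62991


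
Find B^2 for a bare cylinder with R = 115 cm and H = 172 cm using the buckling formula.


B^2 = (2.405/R)^2 + (pi/H)^2
B^2 = (2.405/115)^2 + (pi/172)^2
B^2 = 7.7097e-04 /cm^2

7.7097e-04


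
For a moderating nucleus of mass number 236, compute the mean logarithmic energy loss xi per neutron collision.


xi = 1 + (A-1)^2/(2A) * ln((A-1)/(A+1))
xi = 1 + (236-1)^2/(2*236) * ln((236-1)/(236 +1))
xi = 0.0084507

0.0084507


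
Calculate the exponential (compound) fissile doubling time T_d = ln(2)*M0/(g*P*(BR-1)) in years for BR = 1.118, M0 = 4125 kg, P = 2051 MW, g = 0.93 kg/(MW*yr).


Breeding gain G = BR - 1 = 1.118 - 1 = 0.118
Fissile production rate = g * P * G = 0.93 * 2051 * 0.118 = 225.07674 kg/yr
T_d = ln(2) * M0 / (g * P * G)
T_d = ln(2) * 4125 / 225.07674 = 12.703 yr

12.703


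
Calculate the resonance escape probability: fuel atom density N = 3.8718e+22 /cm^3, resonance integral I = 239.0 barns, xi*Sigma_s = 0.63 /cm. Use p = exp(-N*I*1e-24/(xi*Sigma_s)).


p = exp(-N * I * 1e-24 / (xi*Sigma_s))
p = exp(-3.8718e+22 * 239.0 * 1e-24 / 0.63)
p = 4.1780e-07

4.1780e-07


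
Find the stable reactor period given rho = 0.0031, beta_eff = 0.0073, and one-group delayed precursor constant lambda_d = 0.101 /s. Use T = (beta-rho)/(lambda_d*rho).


T = (beta - rho) / (lambda_d * rho)
T = (0.0073 - 0.0031) / (0.101 * 0.0031)
T = 13.414 s

13.414


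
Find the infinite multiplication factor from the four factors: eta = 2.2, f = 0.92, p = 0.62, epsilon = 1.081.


k_inf = eta * f * p * epsilon
k_inf = 2.2 * 0.92 * 0.62 * 1.081
k_inf = 1.3565

1.3565


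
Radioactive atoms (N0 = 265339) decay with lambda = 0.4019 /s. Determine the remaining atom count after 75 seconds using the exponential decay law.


N = N0 * exp(-lambda * t)
N = 265339 * exp(-0.4019 * 75)
N = 2.1532e-08

2.1532e-08


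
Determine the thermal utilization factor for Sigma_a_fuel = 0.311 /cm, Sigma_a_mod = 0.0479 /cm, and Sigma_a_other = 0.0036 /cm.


f = Sigma_a_fuel / (Sigma_a_fuel + Sigma_a_mod + Sigma_a_other)
f = 0.311 / (0.311 + 0.0479 + 0.0036)
f = 0.85793

0.85793


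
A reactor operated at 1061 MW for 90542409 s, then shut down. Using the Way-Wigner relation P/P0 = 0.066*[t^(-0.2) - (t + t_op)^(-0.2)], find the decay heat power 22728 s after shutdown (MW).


P/P0 = 0.066 * [t^(-0.2) - (t + t_op)^(-0.2)]
P/P0 = 0.066 * [22728^(-0.2) - (22728 + 90542409)^(-0.2)]
P/P0 = 0.066 * [0.1344893 - 0.02562169] = 0.007185262
P = 1061 * 0.007185262 = 7.6236 MW

7.6236


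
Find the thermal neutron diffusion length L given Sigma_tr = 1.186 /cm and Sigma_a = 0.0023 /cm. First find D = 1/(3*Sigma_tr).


D = 1 / (3 * Sigma_tr) = 1 / (3 * 1.186) = 0.2810568 cm
L = sqrt(D / Sigma_a)
L = sqrt(0.2810568 / 0.0023)
L = 11.054 cm

11.054


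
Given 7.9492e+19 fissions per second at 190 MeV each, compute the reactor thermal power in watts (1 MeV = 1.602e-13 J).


P = fission_rate * E_MeV * 1.602e-13
P = 7.9492e+19 * 190 * 1.602e-13
P = 2.4196e+09 W

2.4196e+09


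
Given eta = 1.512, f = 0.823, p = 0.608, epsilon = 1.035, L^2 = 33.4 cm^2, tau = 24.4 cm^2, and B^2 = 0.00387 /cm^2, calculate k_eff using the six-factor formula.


k_inf = eta*f*p*eps = 1.512*0.823*0.608*1.035 = 0.7830609
P_TNL = 1/(1 + L^2*B^2) = 1/(1 + 33.4*0.00387) = 0.8855372
P_FNL = exp(-B^2*tau) = exp(-0.00387*24.4) = 0.9098932
k_eff = k_inf * P_TNL * P_FNL = 0.7830609 * 0.8855372 * 0.9098932
k_eff = 0.63095

0.63095


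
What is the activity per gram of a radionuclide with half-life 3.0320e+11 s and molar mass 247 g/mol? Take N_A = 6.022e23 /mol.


lambda = ln(2) / t_half = ln(2) / 3.0320e+11 = 2.286105e-12 /s
SA = lambda * N_A / M
SA = 2.286105e-12 * 6.022e23 / 247
SA = 5.5737e+09 Bq/g

5.5737e+09


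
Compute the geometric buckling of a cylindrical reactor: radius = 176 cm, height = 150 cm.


B^2 = (2.405/R)^2 + (pi/H)^2
B^2 = (2.405/176)^2 + (pi/150)^2
B^2 = 6.2538e-04 /cm^2

6.2538e-04


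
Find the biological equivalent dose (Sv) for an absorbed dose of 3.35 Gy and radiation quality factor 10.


H = D * Q
H = 3.35 * 10
H = 33.500 Sv

33.500


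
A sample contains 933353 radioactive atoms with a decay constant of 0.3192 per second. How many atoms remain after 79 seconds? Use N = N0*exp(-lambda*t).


N = N0 * exp(-lambda * t)
N = 933353 * exp(-0.3192 * 79)
N = 1.0436e-05

1.0436e-05


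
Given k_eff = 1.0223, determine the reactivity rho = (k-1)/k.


rho = (k_eff - 1) / k_eff
rho = (1.0223 - 1) / 1.0223
rho = 0.021814

0.021814


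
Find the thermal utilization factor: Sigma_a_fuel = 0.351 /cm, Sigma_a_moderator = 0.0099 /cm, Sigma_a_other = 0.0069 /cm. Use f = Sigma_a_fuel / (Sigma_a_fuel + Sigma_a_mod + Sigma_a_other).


f = Sigma_a_fuel / (Sigma_a_fuel + Sigma_a_mod + Sigma_a_other)
f = 0.351 / (0.351 + 0.0099 + 0.0069)
f = 0.95432

0.95432


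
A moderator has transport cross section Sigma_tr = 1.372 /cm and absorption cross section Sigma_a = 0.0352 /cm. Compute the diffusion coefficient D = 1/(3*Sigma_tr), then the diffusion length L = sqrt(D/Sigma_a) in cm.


D = 1 / (3 * Sigma_tr) = 1 / (3 * 1.372) = 0.2429543 cm
L = sqrt(D / Sigma_a)
L = sqrt(0.2429543 / 0.0352)
L = 2.6272 cm

2.6272


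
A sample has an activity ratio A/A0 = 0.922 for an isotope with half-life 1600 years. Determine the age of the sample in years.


lambda = ln(2) / t_half = ln(2) / 1600 = 4.332170e-04 /yr
t = -ln(A/A0) / lambda
t = -ln(0.922) / 4.332170e-04
t = 187.46 yr

187.46


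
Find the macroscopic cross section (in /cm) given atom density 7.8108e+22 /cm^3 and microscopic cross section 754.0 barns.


Sigma = N * sigma_barns * 1e-24
Sigma = 7.8108e+22 * 754.0 * 1e-24
Sigma = 58.893 /cm

58.893


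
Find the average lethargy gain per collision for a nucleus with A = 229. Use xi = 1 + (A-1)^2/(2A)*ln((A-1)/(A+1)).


xi = 1 + (A-1)^2/(2A) * ln((A-1)/(A+1))
xi = 1 + (229-1)^2/(2*229) * ln((229-1)/(229 +1))
xi = 0.0087083

0.0087083


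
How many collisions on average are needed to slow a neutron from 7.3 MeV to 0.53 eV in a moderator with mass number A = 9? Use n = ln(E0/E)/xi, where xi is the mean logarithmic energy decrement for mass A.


xi = 1 + (A-1)^2/(2A)*ln((A-1)/(A+1)) = 0.2066007 (for A = 9)
n = ln(E0/E) / xi
n = ln(7.3e6 / 0.53) / 0.2066007
n = ln(1.377358e+07) / 0.2066007 = 79.565

79.565


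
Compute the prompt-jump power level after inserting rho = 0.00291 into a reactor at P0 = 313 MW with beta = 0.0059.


P1/P0 = beta / (beta - rho)
P1/P0 = 0.0059 / (0.0059 - 0.00291) = 1.973244
P1 = 313 * 1.973244 = 617.63 MW

617.63


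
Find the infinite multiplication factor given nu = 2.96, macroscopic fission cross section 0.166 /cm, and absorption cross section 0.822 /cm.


k_inf = nu * Sigma_f / Sigma_a
k_inf = 2.96 * 0.166 / 0.822
k_inf = 0.59776

0.59776


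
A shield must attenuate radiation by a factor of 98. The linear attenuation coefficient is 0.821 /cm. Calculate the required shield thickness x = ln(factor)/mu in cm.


x = ln(factor) / mu
x = ln(98) / 0.821
x = 5.5846 cm

5.5846


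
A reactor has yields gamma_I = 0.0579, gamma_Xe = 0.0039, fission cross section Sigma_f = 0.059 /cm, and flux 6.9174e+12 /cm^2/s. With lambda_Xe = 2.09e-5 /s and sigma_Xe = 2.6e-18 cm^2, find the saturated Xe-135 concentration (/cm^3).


Xe_eq = (gamma_I + gamma_Xe) * Sigma_f * phi / (lambda_Xe + sigma_Xe * phi)
Numerator = (0.0579 + 0.0039) * 0.059 * 6.9174e+12 = 2.522222e+10
Denominator = 2.09e-5 + 2.6e-18 * 6.9174e+12 = 3.888524e-05
Xe_eq = 2.522222e+10 / 3.888524e-05 = 6.4863e+14 /cm^3

6.4863e+14


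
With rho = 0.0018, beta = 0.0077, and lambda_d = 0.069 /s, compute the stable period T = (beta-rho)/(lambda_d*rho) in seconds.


T = (beta - rho) / (lambda_d * rho)
T = (0.0077 - 0.0018) / (0.069 * 0.0018)
T = 47.504 s

47.504


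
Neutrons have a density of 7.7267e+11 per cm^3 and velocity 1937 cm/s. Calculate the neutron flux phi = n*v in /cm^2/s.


phi = n * v
phi = 7.7267e+11 * 1937
phi = 1.4967e+15 /cm^2/s

1.4967e+15


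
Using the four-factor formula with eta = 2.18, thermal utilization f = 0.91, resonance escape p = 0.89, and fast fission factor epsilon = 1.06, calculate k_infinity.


k_inf = eta * f * p * epsilon
k_inf = 2.18 * 0.91 * 0.89 * 1.06
k_inf = 1.8715

1.8715


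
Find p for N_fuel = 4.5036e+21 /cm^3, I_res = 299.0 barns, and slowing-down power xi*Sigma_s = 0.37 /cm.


p = exp(-N * I * 1e-24 / (xi*Sigma_s))
p = exp(-4.5036e+21 * 299.0 * 1e-24 / 0.37)
p = 0.026268

0.026268


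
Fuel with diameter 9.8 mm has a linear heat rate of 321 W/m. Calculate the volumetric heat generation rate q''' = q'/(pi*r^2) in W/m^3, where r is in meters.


r = D / 2 / 1000 = 9.8 / 2 / 1000 = 0.0049 m
q''' = q' / (pi * r^2)
q''' = 321 / (pi * 0.0049^2)
q''' = 4.2556e+06 W/m^3

4.2556e+06


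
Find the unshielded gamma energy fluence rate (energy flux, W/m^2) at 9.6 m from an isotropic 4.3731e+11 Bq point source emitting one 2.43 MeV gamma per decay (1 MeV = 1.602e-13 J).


psi = A * E * 1.602e-13 / (4*pi*r^2)
psi = 4.3731e+11 * 2.43 * 1.602e-13 / (4*pi*9.6^2)
psi = 1.4700e-04 W/m^2

1.4700e-04


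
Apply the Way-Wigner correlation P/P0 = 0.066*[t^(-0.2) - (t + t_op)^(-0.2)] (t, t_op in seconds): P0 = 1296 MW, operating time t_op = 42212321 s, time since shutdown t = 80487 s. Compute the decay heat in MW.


P/P0 = 0.066 * [t^(-0.2) - (t + t_op)^(-0.2)]
P/P0 = 0.066 * [80487^(-0.2) - (80487 + 42212321)^(-0.2)]
P/P0 = 0.066 * [0.1044371 - 0.02983642] = 0.004923645
P = 1296 * 0.004923645 = 6.3810 MW

6.3810


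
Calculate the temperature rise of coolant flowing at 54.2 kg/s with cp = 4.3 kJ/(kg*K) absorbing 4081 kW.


dT = Q / (m_dot * cp)
dT = 4081 / (54.2 * 4.3)
dT = 17.511 C

17.511


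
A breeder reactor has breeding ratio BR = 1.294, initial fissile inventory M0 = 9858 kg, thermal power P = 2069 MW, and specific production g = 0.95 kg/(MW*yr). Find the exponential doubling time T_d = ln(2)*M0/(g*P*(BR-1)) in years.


Breeding gain G = BR - 1 = 1.294 - 1 = 0.294
Fissile production rate = g * P * G = 0.95 * 2069 * 0.294 = 577.8717 kg/yr
T_d = ln(2) * M0 / (g * P * G)
T_d = ln(2) * 9858 / 577.8717 = 11.825 yr

11.825


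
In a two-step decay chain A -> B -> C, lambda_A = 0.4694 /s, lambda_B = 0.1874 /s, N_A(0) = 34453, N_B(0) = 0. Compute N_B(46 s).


N_B(t) = lambda_A * N_A0 / (lambda_B - lambda_A) * [exp(-lambda_A*t) - exp(-lambda_B*t)]
exp(-0.4694*46) = 4.193145e-10; exp(-0.1874*46) = 1.803881e-04
N_B = 0.4694 * 34453 / (0.1874 - 0.4694) * (4.193145e-10 - 1.803881e-04)
N_B = 10.345

10.345


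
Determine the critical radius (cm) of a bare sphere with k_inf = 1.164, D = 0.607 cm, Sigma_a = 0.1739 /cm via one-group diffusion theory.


L^2 = D / Sigma_a = 0.607 / 0.1739 = 3.490512 cm^2
B_m^2 = (k_inf - 1) / L^2 = (1.164 - 1) / 3.490512 = 0.04698451 /cm^2
For a bare sphere: B_g = pi/R, so R_c = pi / sqrt(B_m^2)
R_c = pi / sqrt(0.04698451) = 14.493 cm

14.493


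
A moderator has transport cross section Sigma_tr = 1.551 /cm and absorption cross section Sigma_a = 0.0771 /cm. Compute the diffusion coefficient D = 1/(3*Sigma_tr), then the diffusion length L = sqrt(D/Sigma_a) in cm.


D = 1 / (3 * Sigma_tr) = 1 / (3 * 1.551) = 0.2149151 cm
L = sqrt(D / Sigma_a)
L = sqrt(0.2149151 / 0.0771)
L = 1.6696 cm

1.6696


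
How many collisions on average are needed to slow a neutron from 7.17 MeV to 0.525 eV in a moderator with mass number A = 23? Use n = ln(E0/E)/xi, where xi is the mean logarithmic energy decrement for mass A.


xi = 1 + (A-1)^2/(2A)*ln((A-1)/(A+1)) = 0.08448899 (for A = 23)
n = ln(E0/E) / xi
n = ln(7.17e6 / 0.525) / 0.08448899
n = ln(1.365714e+07) / 0.08448899 = 194.46

194.46


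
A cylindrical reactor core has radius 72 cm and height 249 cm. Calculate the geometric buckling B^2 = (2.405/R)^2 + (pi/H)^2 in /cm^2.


B^2 = (2.405/R)^2 + (pi/H)^2
B^2 = (2.405/72)^2 + (pi/249)^2
B^2 = 0.0012749 /cm^2

0.0012749


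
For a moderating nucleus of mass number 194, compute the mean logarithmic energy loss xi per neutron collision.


xi = 1 + (A-1)^2/(2A) * ln((A-1)/(A+1))
xi = 1 + (194-1)^2/(2*194) * ln((194-1)/(194 +1))
xi = 0.010274

0.010274


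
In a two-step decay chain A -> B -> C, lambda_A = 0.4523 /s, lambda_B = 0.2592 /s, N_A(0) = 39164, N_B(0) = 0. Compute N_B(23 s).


N_B(t) = lambda_A * N_A0 / (lambda_B - lambda_A) * [exp(-lambda_A*t) - exp(-lambda_B*t)]
exp(-0.4523*23) = 3.034436e-05; exp(-0.2592*23) = 0.002575787
N_B = 0.4523 * 39164 / (0.2592 - 0.4523) * (3.034436e-05 - 0.002575787)
N_B = 233.50

233.50


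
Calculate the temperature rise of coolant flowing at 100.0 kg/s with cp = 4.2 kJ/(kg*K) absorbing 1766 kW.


dT = Q / (m_dot * cp)
dT = 1766 / (100.0 * 4.2)
dT = 4.2048 C

4.2048


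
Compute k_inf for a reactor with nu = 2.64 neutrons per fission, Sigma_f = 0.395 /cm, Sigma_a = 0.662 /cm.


k_inf = nu * Sigma_f / Sigma_a
k_inf = 2.64 * 0.395 / 0.662
k_inf = 1.5752

1.5752


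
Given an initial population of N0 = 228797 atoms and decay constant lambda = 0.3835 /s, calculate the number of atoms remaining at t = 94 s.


N = N0 * exp(-lambda * t)
N = 228797 * exp(-0.3835 * 94)
N = 5.0532e-11

5.0532e-11


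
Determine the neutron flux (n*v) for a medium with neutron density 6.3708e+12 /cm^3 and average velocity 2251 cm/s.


phi = n * v
phi = 6.3708e+12 * 2251
phi = 1.4341e+16 /cm^2/s

1.4341e+16


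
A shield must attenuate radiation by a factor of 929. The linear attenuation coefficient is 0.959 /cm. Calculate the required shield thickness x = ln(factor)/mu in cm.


x = ln(factor) / mu
x = ln(929) / 0.959
x = 7.1263 cm

7.1263


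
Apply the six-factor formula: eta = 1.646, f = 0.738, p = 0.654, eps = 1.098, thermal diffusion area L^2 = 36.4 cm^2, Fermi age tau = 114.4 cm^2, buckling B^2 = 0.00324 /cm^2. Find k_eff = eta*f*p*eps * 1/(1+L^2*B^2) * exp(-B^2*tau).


k_inf = eta*f*p*eps = 1.646*0.738*0.654*1.098 = 0.8723008
P_TNL = 1/(1 + L^2*B^2) = 1/(1 + 36.4*0.00324) = 0.8945056
P_FNL = exp(-B^2*tau) = exp(-0.00324*114.4) = 0.6902814
k_eff = k_inf * P_TNL * P_FNL = 0.8723008 * 0.8945056 * 0.6902814
k_eff = 0.53861

0.53861


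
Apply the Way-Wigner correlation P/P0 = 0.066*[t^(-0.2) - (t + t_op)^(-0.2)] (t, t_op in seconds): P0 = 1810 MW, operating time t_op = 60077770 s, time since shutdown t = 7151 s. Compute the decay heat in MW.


P/P0 = 0.066 * [t^(-0.2) - (t + t_op)^(-0.2)]
P/P0 = 0.066 * [7151^(-0.2) - (7151 + 60077770)^(-0.2)]
P/P0 = 0.066 * [0.1694832 - 0.02781294] = 0.009350237
P = 1810 * 0.009350237 = 16.924 MW

16.924


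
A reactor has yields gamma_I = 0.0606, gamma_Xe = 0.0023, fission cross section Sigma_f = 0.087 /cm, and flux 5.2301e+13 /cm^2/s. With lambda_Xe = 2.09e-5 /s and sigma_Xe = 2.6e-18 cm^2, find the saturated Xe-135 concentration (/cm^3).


Xe_eq = (gamma_I + gamma_Xe) * Sigma_f * phi / (lambda_Xe + sigma_Xe * phi)
Numerator = (0.0606 + 0.0023) * 0.087 * 5.2301e+13 = 2.862068e+11
Denominator = 2.09e-5 + 2.6e-18 * 5.2301e+13 = 1.568826e-04
Xe_eq = 2.862068e+11 / 1.568826e-04 = 1.8243e+15 /cm^3

1.8243e+15


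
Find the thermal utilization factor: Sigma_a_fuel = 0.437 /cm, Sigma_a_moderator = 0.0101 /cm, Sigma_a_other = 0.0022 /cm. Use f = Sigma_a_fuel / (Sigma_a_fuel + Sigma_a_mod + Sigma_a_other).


f = Sigma_a_fuel / (Sigma_a_fuel + Sigma_a_mod + Sigma_a_other)
f = 0.437 / (0.437 + 0.0101 + 0.0022)
f = 0.97262

0.97262


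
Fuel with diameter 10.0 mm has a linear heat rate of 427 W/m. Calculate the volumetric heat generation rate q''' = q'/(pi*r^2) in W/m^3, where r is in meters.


r = D / 2 / 1000 = 10.0 / 2 / 1000 = 0.005 m
q''' = q' / (pi * r^2)
q''' = 427 / (pi * 0.005^2)
q''' = 5.4367e+06 W/m^3

5.4367e+06


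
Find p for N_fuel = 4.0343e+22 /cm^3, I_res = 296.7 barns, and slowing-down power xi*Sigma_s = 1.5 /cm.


p = exp(-N * I * 1e-24 / (xi*Sigma_s))
p = exp(-4.0343e+22 * 296.7 * 1e-24 / 1.5)
p = 3.4229e-04

3.4229e-04


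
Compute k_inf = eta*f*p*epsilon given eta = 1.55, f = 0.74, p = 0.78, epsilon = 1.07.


k_inf = eta * f * p * epsilon
k_inf = 1.55 * 0.74 * 0.78 * 1.07
k_inf = 0.95729

0.95729


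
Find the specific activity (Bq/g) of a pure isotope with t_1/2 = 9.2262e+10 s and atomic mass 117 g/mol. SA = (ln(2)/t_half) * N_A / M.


lambda = ln(2) / t_half = ln(2) / 9.2262e+10 = 7.512813e-12 /s
SA = lambda * N_A / M
SA = 7.512813e-12 * 6.022e23 / 117
SA = 3.8669e+10 Bq/g

3.8669e+10


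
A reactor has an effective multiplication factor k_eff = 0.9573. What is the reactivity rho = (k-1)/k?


rho = (k_eff - 1) / k_eff
rho = (0.9573 - 1) / 0.9573
rho = -0.044605

-0.044605


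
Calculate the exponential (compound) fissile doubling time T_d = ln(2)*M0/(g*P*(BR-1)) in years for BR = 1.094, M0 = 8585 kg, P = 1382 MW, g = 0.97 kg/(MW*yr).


Breeding gain G = BR - 1 = 1.094 - 1 = 0.094
Fissile production rate = g * P * G = 0.97 * 1382 * 0.094 = 126.01076 kg/yr
T_d = ln(2) * M0 / (g * P * G)
T_d = ln(2) * 8585 / 126.01076 = 47.223 yr

47.223


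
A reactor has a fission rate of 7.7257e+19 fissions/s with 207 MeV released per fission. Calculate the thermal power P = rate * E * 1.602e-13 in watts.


P = fission_rate * E_MeV * 1.602e-13
P = 7.7257e+19 * 207 * 1.602e-13
P = 2.5620e+09 W

2.5620e+09


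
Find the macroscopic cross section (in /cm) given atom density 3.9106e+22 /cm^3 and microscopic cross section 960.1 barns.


Sigma = N * sigma_barns * 1e-24
Sigma = 3.9106e+22 * 960.1 * 1e-24
Sigma = 37.546 /cm

37.546


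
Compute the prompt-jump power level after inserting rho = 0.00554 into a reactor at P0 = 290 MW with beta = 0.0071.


P1/P0 = beta / (beta - rho)
P1/P0 = 0.0071 / (0.0071 - 0.00554) = 4.551282
P1 = 290 * 4.551282 = 1319.9 MW

1319.9


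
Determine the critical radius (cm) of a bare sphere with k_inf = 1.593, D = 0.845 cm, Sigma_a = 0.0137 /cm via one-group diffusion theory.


L^2 = D / Sigma_a = 0.845 / 0.0137 = 61.67883 cm^2
B_m^2 = (k_inf - 1) / L^2 = (1.593 - 1) / 61.67883 = 0.009614320 /cm^2
For a bare sphere: B_g = pi/R, so R_c = pi / sqrt(B_m^2)
R_c = pi / sqrt(0.009614320) = 32.040 cm

32.040


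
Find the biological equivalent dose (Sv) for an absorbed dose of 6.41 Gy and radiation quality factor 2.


H = D * Q
H = 6.41 * 2
H = 12.820 Sv

12.820


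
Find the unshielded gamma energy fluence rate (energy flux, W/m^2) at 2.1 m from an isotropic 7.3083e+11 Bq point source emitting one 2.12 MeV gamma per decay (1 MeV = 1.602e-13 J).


psi = A * E * 1.602e-13 / (4*pi*r^2)
psi = 7.3083e+11 * 2.12 * 1.602e-13 / (4*pi*2.1^2)
psi = 0.0044788 W/m^2

0.0044788


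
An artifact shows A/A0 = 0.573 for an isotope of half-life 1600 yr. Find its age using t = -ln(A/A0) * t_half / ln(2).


lambda = ln(2) / t_half = ln(2) / 1600 = 4.332170e-04 /yr
t = -ln(A/A0) / lambda
t = -ln(0.573) / 4.332170e-04
t = 1285.4 yr

1285.4


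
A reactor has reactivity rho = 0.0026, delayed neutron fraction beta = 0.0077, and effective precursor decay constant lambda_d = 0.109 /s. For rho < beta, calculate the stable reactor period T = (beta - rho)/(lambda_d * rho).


T = (beta - rho) / (lambda_d * rho)
T = (0.0077 - 0.0026) / (0.109 * 0.0026)
T = 17.996 s

17.996


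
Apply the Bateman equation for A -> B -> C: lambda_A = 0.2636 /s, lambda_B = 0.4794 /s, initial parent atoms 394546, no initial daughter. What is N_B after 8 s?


N_B(t) = lambda_A * N_A0 / (lambda_B - lambda_A) * [exp(-lambda_A*t) - exp(-lambda_B*t)]
exp(-0.2636*8) = 0.1213835; exp(-0.4794*8) = 0.02159702
N_B = 0.2636 * 394546 / (0.4794 - 0.2636) * (0.1213835 - 0.02159702)
N_B = 48091

48091


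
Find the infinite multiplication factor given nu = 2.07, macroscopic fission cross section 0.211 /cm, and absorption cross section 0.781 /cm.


k_inf = nu * Sigma_f / Sigma_a
k_inf = 2.07 * 0.211 / 0.781
k_inf = 0.55924

0.55924


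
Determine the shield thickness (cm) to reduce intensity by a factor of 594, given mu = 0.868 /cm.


x = ln(factor) / mu
x = ln(594) / 0.868
x = 7.3582 cm

7.3582


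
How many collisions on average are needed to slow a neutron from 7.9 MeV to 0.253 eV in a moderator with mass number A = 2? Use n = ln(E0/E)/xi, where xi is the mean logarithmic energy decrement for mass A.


xi = 1 + (A-1)^2/(2A)*ln((A-1)/(A+1)) = 0.7253469 (for A = 2)
n = ln(E0/E) / xi
n = ln(7.9e6 / 0.253) / 0.7253469
n = ln(3.122530e+07) / 0.7253469 = 23.791

23.791


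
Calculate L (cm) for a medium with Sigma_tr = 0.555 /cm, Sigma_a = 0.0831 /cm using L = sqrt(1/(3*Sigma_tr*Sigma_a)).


D = 1 / (3 * Sigma_tr) = 1 / (3 * 0.555) = 0.6006006 cm
L = sqrt(D / Sigma_a)
L = sqrt(0.6006006 / 0.0831)
L = 2.6884 cm

2.6884


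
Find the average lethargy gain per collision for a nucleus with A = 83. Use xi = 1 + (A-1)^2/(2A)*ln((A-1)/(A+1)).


xi = 1 + (A-1)^2/(2A) * ln((A-1)/(A+1))
xi = 1 + (83-1)^2/(2*83) * ln((83-1)/(83 +1))
xi = 0.023904

0.023904


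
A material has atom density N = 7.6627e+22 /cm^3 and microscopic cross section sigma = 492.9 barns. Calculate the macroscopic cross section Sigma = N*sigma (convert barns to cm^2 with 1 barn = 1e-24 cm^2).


Sigma = N * sigma_barns * 1e-24
Sigma = 7.6627e+22 * 492.9 * 1e-24
Sigma = 37.769 /cm

37.769


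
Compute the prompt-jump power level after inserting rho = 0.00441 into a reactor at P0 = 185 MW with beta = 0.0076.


P1/P0 = beta / (beta - rho)
P1/P0 = 0.0076 / (0.0076 - 0.00441) = 2.382445
P1 = 185 * 2.382445 = 440.75 MW

440.75


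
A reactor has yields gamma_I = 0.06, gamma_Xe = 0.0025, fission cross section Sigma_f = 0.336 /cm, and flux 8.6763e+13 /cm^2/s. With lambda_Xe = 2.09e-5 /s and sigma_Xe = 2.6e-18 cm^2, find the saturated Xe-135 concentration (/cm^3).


Xe_eq = (gamma_I + gamma_Xe) * Sigma_f * phi / (lambda_Xe + sigma_Xe * phi)
Numerator = (0.06 + 0.0025) * 0.336 * 8.6763e+13 = 1.822023e+12
Denominator = 2.09e-5 + 2.6e-18 * 8.6763e+13 = 2.464838e-04
Xe_eq = 1.822023e+12 / 2.464838e-04 = 7.3921e+15 /cm^3

7.3921e+15


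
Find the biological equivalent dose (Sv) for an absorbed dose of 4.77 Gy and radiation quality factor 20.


H = D * Q
H = 4.77 * 20
H = 95.400 Sv

95.400


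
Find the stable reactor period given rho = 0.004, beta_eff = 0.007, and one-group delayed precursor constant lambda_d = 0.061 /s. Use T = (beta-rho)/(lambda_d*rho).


T = (beta - rho) / (lambda_d * rho)
T = (0.007 - 0.004) / (0.061 * 0.004)
T = 12.295 s

12.295


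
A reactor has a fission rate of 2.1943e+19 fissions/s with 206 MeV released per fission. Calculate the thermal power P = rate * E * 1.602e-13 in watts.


P = fission_rate * E_MeV * 1.602e-13
P = 2.1943e+19 * 206 * 1.602e-13
P = 7.2415e+08 W

7.2415e+08


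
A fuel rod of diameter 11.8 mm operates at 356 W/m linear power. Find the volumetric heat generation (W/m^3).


r = D / 2 / 1000 = 11.8 / 2 / 1000 = 0.0059 m
q''' = q' / (pi * r^2)
q''' = 356 / (pi * 0.0059^2)
q''' = 3.2553e+06 W/m^3

3.2553e+06


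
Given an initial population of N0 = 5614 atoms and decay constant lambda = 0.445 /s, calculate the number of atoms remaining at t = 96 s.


N = N0 * exp(-lambda * t)
N = 5614 * exp(-0.445 * 96)
N = 1.5711e-15

1.5711e-15


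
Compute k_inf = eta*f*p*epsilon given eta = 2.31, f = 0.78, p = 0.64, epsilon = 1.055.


k_inf = eta * f * p * epsilon
k_inf = 2.31 * 0.78 * 0.64 * 1.055
k_inf = 1.2166

1.2166


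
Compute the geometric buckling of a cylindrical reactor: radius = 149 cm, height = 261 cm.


B^2 = (2.405/R)^2 + (pi/H)^2
B^2 = (2.405/149)^2 + (pi/261)^2
B^2 = 4.0541e-04 /cm^2

4.0541e-04


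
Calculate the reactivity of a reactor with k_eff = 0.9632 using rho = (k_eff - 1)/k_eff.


rho = (k_eff - 1) / k_eff
rho = (0.9632 - 1) / 0.9632
rho = -0.038206

-0.038206


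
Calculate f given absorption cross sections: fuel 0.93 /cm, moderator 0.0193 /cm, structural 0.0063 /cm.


f = Sigma_a_fuel / (Sigma_a_fuel + Sigma_a_mod + Sigma_a_other)
f = 0.93 / (0.93 + 0.0193 + 0.0063)
f = 0.97321

0.97321


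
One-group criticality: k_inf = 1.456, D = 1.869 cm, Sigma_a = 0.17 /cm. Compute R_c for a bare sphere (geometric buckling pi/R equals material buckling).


L^2 = D / Sigma_a = 1.869 / 0.17 = 10.99412 cm^2
B_m^2 = (k_inf - 1) / L^2 = (1.456 - 1) / 10.99412 = 0.04147672 /cm^2
For a bare sphere: B_g = pi/R, so R_c = pi / sqrt(B_m^2)
R_c = pi / sqrt(0.04147672) = 15.426 cm

15.426
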